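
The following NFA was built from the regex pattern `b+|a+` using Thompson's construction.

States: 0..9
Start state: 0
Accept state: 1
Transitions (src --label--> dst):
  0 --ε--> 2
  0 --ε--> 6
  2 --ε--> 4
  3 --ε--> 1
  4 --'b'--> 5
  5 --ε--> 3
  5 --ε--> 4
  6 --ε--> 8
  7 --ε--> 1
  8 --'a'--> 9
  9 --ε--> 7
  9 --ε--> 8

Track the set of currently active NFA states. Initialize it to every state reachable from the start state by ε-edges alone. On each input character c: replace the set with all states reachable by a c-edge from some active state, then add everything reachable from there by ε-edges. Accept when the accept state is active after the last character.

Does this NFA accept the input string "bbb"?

Answer: ACCEPT

Derivation:
S₀ = ε-closure({0}) = {0,2,4,6,8}
'b' @ 1: {1,3,4,5}  ✓accept
'b' @ 2: {1,3,4,5}  ✓accept
'b' @ 3: {1,3,4,5}  ✓accept
after full input: {1,3,4,5}  (accept=1 in)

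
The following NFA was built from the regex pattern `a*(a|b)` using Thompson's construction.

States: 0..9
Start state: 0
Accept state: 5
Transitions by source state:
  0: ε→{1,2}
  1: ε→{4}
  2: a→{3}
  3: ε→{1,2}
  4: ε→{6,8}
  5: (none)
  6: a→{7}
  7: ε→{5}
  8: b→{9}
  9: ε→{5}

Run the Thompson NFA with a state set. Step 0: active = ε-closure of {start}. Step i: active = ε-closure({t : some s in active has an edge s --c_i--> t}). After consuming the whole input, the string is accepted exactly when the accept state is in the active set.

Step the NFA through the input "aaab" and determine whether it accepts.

S₀ = ε-closure({0}) = {0,1,2,4,6,8}
'a' @ 1: {1,2,3,4,5,6,7,8}  ✓accept
'a' @ 2: {1,2,3,4,5,6,7,8}  ✓accept
'a' @ 3: {1,2,3,4,5,6,7,8}  ✓accept
'b' @ 4: {5,9}  ✓accept
end set {5,9} — state 5 in

Answer: ACCEPT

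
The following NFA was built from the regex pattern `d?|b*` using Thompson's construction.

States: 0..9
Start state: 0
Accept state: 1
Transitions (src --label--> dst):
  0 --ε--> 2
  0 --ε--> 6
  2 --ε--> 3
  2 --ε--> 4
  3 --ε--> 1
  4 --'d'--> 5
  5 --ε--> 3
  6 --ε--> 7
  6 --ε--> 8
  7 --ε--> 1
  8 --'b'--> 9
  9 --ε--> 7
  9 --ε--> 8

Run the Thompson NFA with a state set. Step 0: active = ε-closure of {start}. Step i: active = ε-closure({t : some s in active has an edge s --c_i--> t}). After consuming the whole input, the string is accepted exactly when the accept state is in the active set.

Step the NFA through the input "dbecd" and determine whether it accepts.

S₀ = ε-closure({0}) = {0,1,2,3,4,6,7,8}
'd' @ 1: {1,3,5}  (accept∈set)
'b' @ 2: {}  — no active states
rest 'ecd' ignored (set empty)
end set {} — state 1 not in

Answer: REJECT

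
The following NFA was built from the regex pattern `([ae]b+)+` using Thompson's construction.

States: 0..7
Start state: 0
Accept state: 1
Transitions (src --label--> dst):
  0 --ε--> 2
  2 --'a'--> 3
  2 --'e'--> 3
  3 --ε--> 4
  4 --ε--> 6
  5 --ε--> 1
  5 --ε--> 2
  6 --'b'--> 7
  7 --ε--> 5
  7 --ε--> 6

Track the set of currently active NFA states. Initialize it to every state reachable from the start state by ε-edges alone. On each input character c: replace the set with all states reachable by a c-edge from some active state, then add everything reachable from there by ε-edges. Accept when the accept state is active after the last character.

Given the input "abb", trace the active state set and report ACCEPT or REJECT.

Answer: ACCEPT

Trace:
initial (ε-close {0}): {0,2}
'a' @ 1: {3,4,6}
'b' @ 2: {1,2,5,6,7}  [accepting]
'b' @ 3: {1,2,5,6,7}  [accepting]
final: {1,2,5,6,7}; accept 1 in set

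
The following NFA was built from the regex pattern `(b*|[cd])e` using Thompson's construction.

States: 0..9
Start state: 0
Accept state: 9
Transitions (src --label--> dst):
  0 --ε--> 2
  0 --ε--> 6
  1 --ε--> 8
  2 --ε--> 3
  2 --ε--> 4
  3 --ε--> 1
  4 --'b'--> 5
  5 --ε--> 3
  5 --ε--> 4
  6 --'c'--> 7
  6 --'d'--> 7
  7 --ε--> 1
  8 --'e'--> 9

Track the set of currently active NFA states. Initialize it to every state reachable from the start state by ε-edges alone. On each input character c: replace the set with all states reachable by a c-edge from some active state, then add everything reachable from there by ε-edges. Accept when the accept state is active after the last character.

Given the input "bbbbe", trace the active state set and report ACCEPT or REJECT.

Answer: ACCEPT

Steps:
initial (ε-close {0}): {0,1,2,3,4,6,8}
'b' @ 1: {1,3,4,5,8}
'b' @ 2: {1,3,4,5,8}
'b' @ 3: {1,3,4,5,8}
'b' @ 4: {1,3,4,5,8}
'e' @ 5: {9}  ✓accept
after full input: {9}  (accept=9 in)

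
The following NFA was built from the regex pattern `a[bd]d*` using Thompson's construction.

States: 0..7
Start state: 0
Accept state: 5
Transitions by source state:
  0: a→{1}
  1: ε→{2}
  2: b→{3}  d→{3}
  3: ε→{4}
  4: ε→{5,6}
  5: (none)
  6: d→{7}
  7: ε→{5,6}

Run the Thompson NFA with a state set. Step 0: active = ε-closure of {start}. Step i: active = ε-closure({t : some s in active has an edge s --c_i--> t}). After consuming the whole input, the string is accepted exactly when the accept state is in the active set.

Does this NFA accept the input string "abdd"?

start: ε-closure({0}) = {0}
'a' @ 1: {1,2}
'b' @ 2: {3,4,5,6}  [accepting]
'd' @ 3: {5,6,7}  [accepting]
'd' @ 4: {5,6,7}  [accepting]
final: {5,6,7}; accept 5 in set

Answer: ACCEPT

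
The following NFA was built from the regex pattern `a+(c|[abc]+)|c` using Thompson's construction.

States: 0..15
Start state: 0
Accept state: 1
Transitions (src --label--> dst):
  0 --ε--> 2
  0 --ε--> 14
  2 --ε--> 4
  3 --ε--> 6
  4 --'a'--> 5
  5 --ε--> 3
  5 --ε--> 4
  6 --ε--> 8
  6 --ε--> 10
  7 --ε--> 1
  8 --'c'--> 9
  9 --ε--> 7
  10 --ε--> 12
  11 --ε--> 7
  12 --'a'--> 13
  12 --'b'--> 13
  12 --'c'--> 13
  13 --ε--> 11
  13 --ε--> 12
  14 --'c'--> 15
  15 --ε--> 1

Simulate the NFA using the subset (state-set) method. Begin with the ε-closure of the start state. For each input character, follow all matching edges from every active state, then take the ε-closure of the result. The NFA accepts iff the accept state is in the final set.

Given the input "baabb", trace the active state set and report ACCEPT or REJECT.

Answer: REJECT

Steps:
start: ε-closure({0}) = {0,2,4,14}
'b' @ 1: {}  — no active states
rest 'aabb' ignored (set empty)
after full input: {}  (accept=1 not in)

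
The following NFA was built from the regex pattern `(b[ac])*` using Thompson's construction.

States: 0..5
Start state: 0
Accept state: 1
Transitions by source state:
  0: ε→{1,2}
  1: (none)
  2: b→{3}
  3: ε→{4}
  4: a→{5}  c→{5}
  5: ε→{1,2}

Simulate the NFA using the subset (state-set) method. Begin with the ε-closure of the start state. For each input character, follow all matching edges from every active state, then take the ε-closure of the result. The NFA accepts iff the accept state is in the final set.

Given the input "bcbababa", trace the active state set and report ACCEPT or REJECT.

Answer: ACCEPT

Steps:
start: ε-closure({0}) = {0,1,2}
'b' @ 1: {3,4}
'c' @ 2: {1,2,5}  ✓accept
'b' @ 3: {3,4}
'a' @ 4: {1,2,5}  ✓accept
'b' @ 5: {3,4}
'a' @ 6: {1,2,5}  ✓accept
'b' @ 7: {3,4}
'a' @ 8: {1,2,5}  ✓accept
final: {1,2,5}; accept 1 in set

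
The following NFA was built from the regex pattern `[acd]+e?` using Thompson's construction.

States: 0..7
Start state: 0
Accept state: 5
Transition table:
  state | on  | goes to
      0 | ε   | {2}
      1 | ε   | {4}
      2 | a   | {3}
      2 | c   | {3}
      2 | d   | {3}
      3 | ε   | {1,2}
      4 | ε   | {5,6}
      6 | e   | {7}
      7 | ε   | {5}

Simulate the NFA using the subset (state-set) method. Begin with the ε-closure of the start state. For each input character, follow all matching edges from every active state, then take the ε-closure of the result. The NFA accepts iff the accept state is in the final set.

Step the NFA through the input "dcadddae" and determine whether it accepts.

start: ε-closure({0}) = {0,2}
'd' @ 1: {1,2,3,4,5,6}  [accepting]
'c' @ 2: {1,2,3,4,5,6}  [accepting]
'a' @ 3: {1,2,3,4,5,6}  [accepting]
'd' @ 4: {1,2,3,4,5,6}  [accepting]
'd' @ 5: {1,2,3,4,5,6}  [accepting]
'd' @ 6: {1,2,3,4,5,6}  [accepting]
'a' @ 7: {1,2,3,4,5,6}  [accepting]
'e' @ 8: {5,7}  [accepting]
final: {5,7}; accept 5 in set

Answer: ACCEPT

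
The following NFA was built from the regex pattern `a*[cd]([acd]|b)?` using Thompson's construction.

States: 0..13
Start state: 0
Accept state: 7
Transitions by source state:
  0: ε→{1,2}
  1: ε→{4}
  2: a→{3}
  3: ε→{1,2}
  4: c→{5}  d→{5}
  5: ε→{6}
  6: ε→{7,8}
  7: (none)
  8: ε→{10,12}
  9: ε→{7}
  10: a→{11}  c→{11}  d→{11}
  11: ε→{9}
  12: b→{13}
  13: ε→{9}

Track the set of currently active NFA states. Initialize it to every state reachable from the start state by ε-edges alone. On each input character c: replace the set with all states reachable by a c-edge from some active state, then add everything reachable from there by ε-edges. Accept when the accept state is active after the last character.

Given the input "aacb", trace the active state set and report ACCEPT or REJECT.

Answer: ACCEPT

Trace:
S₀ = ε-closure({0}) = {0,1,2,4}
'a' @ 1: {1,2,3,4}
'a' @ 2: {1,2,3,4}
'c' @ 3: {5,6,7,8,10,12}  [accepting]
'b' @ 4: {7,9,13}  [accepting]
final: {7,9,13}; accept 7 in set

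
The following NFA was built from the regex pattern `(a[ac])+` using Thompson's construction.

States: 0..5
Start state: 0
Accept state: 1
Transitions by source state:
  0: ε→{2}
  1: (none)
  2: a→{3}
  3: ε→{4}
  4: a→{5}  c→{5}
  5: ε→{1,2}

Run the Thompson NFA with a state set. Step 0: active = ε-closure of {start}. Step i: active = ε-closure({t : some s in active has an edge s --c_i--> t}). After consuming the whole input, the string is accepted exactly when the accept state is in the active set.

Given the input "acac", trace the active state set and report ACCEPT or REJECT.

Answer: ACCEPT

Trace:
S₀ = ε-closure({0}) = {0,2}
'a' @ 1: {3,4}
'c' @ 2: {1,2,5}  (accept∈set)
'a' @ 3: {3,4}
'c' @ 4: {1,2,5}  (accept∈set)
final: {1,2,5}; accept 1 in set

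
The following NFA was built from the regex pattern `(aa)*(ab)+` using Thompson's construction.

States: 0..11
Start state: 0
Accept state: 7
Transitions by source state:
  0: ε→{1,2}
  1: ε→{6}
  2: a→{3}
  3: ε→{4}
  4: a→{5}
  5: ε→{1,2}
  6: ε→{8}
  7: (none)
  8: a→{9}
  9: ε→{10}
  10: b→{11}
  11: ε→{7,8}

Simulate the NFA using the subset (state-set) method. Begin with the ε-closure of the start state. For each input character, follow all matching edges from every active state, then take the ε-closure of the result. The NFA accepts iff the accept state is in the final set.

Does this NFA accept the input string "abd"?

initial (ε-close {0}): {0,1,2,6,8}
'a' @ 1: {3,4,9,10}
'b' @ 2: {7,8,11}  ✓accept
'd' @ 3: {}  — state set empty
after full input: {}  (accept=7 not in)

Answer: REJECT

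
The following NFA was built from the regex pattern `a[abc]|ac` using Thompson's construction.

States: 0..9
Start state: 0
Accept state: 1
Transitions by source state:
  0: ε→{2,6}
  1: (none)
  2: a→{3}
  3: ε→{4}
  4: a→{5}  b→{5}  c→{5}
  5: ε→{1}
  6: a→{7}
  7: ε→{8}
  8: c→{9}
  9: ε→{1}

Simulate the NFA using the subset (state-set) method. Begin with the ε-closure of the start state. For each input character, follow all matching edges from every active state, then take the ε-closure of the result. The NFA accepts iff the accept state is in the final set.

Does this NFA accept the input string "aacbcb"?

Answer: REJECT

Steps:
start: ε-closure({0}) = {0,2,6}
'a' @ 1: {3,4,7,8}
'a' @ 2: {1,5}  (accept∈set)
'c' @ 3: {}  — no active states
rest 'bcb' ignored (set empty)
final: {}; accept 1 not in set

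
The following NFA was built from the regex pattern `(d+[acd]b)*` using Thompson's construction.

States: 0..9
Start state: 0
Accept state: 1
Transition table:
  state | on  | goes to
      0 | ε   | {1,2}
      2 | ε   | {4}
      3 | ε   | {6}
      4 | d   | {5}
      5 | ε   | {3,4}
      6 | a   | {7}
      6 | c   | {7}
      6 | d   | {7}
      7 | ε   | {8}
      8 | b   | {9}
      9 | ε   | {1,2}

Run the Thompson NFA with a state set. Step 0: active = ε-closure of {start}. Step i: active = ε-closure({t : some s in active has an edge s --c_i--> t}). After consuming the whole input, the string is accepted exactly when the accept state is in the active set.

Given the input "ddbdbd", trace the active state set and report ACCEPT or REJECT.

Answer: REJECT

Derivation:
initial (ε-close {0}): {0,1,2,4}
'd' @ 1: {3,4,5,6}
'd' @ 2: {3,4,5,6,7,8}
'b' @ 3: {1,2,4,9}  [accepting]
'd' @ 4: {3,4,5,6}
'b' @ 5: {}  — dead — no transitions
rest 'd' ignored (set empty)
after full input: {}  (accept=1 not in)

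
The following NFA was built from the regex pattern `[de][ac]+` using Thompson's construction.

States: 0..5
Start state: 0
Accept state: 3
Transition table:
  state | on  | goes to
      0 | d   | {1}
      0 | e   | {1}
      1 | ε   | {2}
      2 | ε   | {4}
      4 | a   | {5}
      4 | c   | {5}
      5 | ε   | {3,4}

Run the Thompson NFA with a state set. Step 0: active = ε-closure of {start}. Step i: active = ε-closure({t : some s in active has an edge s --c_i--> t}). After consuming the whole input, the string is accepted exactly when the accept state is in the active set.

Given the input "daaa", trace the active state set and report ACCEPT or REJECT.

Answer: ACCEPT

Trace:
S₀ = ε-closure({0}) = {0}
'd' @ 1: {1,2,4}
'a' @ 2: {3,4,5}  (accept∈set)
'a' @ 3: {3,4,5}  (accept∈set)
'a' @ 4: {3,4,5}  (accept∈set)
final: {3,4,5}; accept 3 in set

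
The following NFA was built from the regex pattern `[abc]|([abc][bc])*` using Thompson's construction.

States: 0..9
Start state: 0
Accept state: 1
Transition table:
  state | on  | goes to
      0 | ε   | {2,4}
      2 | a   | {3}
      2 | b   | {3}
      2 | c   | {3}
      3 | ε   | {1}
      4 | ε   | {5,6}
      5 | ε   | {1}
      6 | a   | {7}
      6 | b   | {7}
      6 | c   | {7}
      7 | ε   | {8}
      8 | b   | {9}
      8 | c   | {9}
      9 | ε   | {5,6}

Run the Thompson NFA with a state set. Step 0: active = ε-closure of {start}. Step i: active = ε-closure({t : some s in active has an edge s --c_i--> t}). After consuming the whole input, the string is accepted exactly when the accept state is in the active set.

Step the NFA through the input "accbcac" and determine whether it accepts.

Answer: REJECT

Derivation:
initial (ε-close {0}): {0,1,2,4,5,6}
'a' @ 1: {1,3,7,8}  ✓accept
'c' @ 2: {1,5,6,9}  ✓accept
'c' @ 3: {7,8}
'b' @ 4: {1,5,6,9}  ✓accept
'c' @ 5: {7,8}
'a' @ 6: {}  — no active states
rest 'c' ignored (set empty)
after full input: {}  (accept=1 not in)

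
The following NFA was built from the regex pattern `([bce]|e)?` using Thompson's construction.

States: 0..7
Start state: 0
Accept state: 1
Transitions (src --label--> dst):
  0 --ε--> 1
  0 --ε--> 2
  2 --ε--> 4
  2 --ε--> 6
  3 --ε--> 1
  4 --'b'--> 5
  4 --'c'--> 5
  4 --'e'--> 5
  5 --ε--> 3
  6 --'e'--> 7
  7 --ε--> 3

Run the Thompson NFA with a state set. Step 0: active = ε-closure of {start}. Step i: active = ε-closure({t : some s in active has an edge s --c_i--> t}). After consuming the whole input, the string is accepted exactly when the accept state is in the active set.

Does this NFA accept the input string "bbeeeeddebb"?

Answer: REJECT

Steps:
start: ε-closure({0}) = {0,1,2,4,6}
'b' @ 1: {1,3,5}  [accepting]
'b' @ 2: {}  — dead — no transitions
rest 'eeeeddebb' ignored (set empty)
after full input: {}  (accept=1 not in)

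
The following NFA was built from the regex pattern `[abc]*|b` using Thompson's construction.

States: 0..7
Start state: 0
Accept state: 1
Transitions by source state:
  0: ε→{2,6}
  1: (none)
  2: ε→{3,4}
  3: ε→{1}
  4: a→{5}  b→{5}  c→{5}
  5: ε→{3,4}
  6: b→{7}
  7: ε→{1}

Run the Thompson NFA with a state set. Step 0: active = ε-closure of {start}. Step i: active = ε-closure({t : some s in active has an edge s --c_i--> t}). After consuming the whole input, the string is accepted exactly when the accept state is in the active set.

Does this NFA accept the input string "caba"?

Answer: ACCEPT

Steps:
start: ε-closure({0}) = {0,1,2,3,4,6}
'c' @ 1: {1,3,4,5}  [accepting]
'a' @ 2: {1,3,4,5}  [accepting]
'b' @ 3: {1,3,4,5}  [accepting]
'a' @ 4: {1,3,4,5}  [accepting]
final: {1,3,4,5}; accept 1 in set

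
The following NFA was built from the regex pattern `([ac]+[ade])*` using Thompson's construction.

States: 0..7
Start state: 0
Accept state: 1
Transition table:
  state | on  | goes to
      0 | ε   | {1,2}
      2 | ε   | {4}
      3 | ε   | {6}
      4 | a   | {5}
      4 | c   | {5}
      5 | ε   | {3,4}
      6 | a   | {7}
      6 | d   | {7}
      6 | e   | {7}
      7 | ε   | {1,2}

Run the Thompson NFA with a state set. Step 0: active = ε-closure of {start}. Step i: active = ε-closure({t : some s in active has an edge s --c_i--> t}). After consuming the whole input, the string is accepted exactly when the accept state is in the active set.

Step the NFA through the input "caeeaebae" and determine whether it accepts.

S₀ = ε-closure({0}) = {0,1,2,4}
'c' @ 1: {3,4,5,6}
'a' @ 2: {1,2,3,4,5,6,7}  (accept∈set)
'e' @ 3: {1,2,4,7}  (accept∈set)
'e' @ 4: {}  — no active states
rest 'aebae' ignored (set empty)
after full input: {}  (accept=1 not in)

Answer: REJECT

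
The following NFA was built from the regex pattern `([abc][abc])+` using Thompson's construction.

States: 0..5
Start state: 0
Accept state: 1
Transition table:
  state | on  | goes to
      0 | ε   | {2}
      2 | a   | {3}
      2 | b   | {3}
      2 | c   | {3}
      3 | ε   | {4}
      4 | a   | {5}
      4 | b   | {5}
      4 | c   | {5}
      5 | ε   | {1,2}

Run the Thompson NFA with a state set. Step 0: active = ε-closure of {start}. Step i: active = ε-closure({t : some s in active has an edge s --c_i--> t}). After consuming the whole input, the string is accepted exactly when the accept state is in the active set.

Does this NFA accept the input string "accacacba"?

Answer: REJECT

Derivation:
start: ε-closure({0}) = {0,2}
'a' @ 1: {3,4}
'c' @ 2: {1,2,5}  [accepting]
'c' @ 3: {3,4}
'a' @ 4: {1,2,5}  [accepting]
'c' @ 5: {3,4}
'a' @ 6: {1,2,5}  [accepting]
'c' @ 7: {3,4}
'b' @ 8: {1,2,5}  [accepting]
'a' @ 9: {3,4}
after full input: {3,4}  (accept=1 not in)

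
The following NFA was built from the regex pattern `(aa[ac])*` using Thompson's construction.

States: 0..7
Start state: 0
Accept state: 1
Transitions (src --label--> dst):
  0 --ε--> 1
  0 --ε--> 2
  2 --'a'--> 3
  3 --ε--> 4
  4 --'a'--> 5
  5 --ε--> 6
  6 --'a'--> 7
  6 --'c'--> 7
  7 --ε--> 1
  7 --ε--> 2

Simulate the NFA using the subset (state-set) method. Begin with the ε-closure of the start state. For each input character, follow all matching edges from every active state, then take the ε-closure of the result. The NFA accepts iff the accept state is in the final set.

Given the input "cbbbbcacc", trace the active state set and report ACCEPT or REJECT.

Answer: REJECT

Derivation:
initial (ε-close {0}): {0,1,2}
'c' @ 1: {}  — state set empty
rest 'bbbbcacc' ignored (set empty)
end set {} — state 1 not in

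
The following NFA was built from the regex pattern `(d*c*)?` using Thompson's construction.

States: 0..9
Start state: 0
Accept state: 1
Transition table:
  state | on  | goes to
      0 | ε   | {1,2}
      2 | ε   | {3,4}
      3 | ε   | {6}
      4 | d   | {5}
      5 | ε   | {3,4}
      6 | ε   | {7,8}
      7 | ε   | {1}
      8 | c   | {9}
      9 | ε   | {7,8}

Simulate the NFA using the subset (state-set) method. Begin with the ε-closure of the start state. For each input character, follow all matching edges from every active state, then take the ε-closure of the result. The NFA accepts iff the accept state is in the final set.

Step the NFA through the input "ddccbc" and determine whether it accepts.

Answer: REJECT

Derivation:
initial (ε-close {0}): {0,1,2,3,4,6,7,8}
'd' @ 1: {1,3,4,5,6,7,8}  ✓accept
'd' @ 2: {1,3,4,5,6,7,8}  ✓accept
'c' @ 3: {1,7,8,9}  ✓accept
'c' @ 4: {1,7,8,9}  ✓accept
'b' @ 5: {}  — state set empty
rest 'c' ignored (set empty)
end set {} — state 1 not in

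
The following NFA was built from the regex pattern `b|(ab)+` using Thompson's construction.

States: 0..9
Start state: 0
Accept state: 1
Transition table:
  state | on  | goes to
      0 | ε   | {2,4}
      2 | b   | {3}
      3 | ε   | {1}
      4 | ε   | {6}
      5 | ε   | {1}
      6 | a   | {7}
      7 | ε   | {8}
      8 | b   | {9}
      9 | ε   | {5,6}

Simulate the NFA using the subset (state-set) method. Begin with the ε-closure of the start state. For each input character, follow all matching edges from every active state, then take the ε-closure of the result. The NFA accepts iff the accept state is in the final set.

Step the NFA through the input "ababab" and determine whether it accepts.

S₀ = ε-closure({0}) = {0,2,4,6}
'a' @ 1: {7,8}
'b' @ 2: {1,5,6,9}  [accepting]
'a' @ 3: {7,8}
'b' @ 4: {1,5,6,9}  [accepting]
'a' @ 5: {7,8}
'b' @ 6: {1,5,6,9}  [accepting]
end set {1,5,6,9} — state 1 in

Answer: ACCEPT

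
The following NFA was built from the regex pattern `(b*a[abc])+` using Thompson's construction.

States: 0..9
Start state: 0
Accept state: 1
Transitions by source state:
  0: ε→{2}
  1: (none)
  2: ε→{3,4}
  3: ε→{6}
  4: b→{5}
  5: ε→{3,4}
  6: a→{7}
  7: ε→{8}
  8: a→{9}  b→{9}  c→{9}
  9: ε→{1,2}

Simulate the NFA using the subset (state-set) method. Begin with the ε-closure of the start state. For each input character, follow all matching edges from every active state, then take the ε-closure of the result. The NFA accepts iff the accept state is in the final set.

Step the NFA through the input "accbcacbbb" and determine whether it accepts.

initial (ε-close {0}): {0,2,3,4,6}
'a' @ 1: {7,8}
'c' @ 2: {1,2,3,4,6,9}  ✓accept
'c' @ 3: {}  — state set empty
rest 'bcacbbb' ignored (set empty)
after full input: {}  (accept=1 not in)

Answer: REJECT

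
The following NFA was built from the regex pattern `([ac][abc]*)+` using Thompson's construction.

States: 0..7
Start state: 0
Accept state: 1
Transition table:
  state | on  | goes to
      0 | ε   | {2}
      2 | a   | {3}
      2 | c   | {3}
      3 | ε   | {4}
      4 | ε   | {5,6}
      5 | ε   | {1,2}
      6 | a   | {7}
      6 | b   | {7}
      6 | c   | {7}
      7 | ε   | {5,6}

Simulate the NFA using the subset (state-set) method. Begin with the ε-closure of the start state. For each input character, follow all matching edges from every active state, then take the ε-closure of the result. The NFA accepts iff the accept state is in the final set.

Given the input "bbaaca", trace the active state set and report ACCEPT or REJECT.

Answer: REJECT

Trace:
initial (ε-close {0}): {0,2}
'b' @ 1: {}  — dead — no transitions
rest 'baaca' ignored (set empty)
after full input: {}  (accept=1 not in)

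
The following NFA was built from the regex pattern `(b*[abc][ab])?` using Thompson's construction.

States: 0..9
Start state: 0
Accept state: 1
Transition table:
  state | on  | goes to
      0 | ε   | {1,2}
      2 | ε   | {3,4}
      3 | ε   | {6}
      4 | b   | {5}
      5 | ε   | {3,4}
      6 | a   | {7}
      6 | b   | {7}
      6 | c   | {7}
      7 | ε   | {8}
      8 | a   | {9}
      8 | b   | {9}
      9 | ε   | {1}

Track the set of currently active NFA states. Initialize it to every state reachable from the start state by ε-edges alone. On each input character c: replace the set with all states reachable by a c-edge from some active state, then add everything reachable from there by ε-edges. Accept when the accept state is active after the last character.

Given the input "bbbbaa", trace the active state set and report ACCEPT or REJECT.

start: ε-closure({0}) = {0,1,2,3,4,6}
'b' @ 1: {3,4,5,6,7,8}
'b' @ 2: {1,3,4,5,6,7,8,9}  (accept∈set)
'b' @ 3: {1,3,4,5,6,7,8,9}  (accept∈set)
'b' @ 4: {1,3,4,5,6,7,8,9}  (accept∈set)
'a' @ 5: {1,7,8,9}  (accept∈set)
'a' @ 6: {1,9}  (accept∈set)
after full input: {1,9}  (accept=1 in)

Answer: ACCEPT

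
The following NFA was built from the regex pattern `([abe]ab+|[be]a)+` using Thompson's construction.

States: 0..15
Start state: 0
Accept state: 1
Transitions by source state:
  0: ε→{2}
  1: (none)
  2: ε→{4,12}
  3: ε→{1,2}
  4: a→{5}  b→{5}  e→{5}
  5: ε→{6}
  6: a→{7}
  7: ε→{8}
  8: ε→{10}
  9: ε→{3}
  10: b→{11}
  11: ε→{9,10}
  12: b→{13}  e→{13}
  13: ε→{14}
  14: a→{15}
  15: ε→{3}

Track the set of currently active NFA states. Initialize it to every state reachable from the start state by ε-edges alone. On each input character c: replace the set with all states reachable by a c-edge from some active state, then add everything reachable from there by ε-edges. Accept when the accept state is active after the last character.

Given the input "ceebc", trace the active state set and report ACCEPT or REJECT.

Answer: REJECT

Steps:
start: ε-closure({0}) = {0,2,4,12}
'c' @ 1: {}  — no active states
rest 'eebc' ignored (set empty)
end set {} — state 1 not in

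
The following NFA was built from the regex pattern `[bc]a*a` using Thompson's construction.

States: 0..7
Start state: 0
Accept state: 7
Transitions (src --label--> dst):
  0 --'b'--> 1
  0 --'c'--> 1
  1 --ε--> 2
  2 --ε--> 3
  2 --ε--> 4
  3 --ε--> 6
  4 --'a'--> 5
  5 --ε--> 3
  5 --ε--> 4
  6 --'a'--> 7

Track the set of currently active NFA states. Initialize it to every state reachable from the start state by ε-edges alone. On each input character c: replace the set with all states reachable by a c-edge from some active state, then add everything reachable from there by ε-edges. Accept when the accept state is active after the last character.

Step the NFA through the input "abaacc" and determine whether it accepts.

start: ε-closure({0}) = {0}
'a' @ 1: {}  — state set empty
rest 'baacc' ignored (set empty)
final: {}; accept 7 not in set

Answer: REJECT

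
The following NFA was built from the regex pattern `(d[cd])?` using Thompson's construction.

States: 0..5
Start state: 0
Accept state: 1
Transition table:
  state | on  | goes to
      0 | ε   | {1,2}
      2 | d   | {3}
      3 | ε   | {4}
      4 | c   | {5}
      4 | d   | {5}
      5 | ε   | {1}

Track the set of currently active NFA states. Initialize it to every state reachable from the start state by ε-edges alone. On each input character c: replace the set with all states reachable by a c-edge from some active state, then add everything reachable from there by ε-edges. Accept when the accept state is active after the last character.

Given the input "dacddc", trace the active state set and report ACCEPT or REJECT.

S₀ = ε-closure({0}) = {0,1,2}
'd' @ 1: {3,4}
'a' @ 2: {}  — state set empty
rest 'cddc' ignored (set empty)
final: {}; accept 1 not in set

Answer: REJECT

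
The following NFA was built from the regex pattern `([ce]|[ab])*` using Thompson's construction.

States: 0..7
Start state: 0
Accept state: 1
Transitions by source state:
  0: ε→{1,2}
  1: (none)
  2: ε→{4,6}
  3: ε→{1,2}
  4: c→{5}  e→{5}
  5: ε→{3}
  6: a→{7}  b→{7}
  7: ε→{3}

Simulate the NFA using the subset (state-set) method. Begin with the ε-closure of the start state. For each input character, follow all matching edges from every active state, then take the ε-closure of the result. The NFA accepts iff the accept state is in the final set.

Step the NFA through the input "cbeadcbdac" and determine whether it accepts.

Answer: REJECT

Trace:
initial (ε-close {0}): {0,1,2,4,6}
'c' @ 1: {1,2,3,4,5,6}  [accepting]
'b' @ 2: {1,2,3,4,6,7}  [accepting]
'e' @ 3: {1,2,3,4,5,6}  [accepting]
'a' @ 4: {1,2,3,4,6,7}  [accepting]
'd' @ 5: {}  — state set empty
rest 'cbdac' ignored (set empty)
final: {}; accept 1 not in set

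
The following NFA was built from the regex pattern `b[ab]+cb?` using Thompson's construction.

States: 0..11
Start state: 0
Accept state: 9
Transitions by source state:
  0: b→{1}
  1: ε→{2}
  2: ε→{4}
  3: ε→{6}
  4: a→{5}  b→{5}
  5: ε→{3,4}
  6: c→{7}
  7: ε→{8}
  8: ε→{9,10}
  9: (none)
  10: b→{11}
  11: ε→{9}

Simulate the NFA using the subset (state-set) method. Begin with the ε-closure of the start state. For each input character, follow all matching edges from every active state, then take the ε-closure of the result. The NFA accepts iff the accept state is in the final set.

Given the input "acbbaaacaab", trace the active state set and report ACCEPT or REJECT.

S₀ = ε-closure({0}) = {0}
'a' @ 1: {}  — dead — no transitions
rest 'cbbaaacaab' ignored (set empty)
after full input: {}  (accept=9 not in)

Answer: REJECT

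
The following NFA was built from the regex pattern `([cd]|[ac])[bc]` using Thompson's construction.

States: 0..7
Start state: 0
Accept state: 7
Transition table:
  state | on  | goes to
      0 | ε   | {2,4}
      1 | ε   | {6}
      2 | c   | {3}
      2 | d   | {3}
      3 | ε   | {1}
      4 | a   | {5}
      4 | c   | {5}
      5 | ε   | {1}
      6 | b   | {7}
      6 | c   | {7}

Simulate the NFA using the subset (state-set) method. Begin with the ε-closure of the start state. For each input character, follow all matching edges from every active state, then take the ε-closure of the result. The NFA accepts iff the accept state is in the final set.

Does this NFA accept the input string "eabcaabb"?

Answer: REJECT

Steps:
start: ε-closure({0}) = {0,2,4}
'e' @ 1: {}  — no active states
rest 'abcaabb' ignored (set empty)
final: {}; accept 7 not in set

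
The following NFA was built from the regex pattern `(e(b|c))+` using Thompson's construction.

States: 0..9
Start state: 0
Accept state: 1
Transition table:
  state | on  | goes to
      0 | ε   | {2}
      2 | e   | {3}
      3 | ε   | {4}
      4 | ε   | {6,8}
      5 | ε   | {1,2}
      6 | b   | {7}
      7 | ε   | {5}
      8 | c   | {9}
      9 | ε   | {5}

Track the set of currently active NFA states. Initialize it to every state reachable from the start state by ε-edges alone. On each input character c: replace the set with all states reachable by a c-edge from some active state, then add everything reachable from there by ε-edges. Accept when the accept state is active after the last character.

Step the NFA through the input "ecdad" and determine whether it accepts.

start: ε-closure({0}) = {0,2}
'e' @ 1: {3,4,6,8}
'c' @ 2: {1,2,5,9}  ✓accept
'd' @ 3: {}  — dead — no transitions
rest 'ad' ignored (set empty)
after full input: {}  (accept=1 not in)

Answer: REJECT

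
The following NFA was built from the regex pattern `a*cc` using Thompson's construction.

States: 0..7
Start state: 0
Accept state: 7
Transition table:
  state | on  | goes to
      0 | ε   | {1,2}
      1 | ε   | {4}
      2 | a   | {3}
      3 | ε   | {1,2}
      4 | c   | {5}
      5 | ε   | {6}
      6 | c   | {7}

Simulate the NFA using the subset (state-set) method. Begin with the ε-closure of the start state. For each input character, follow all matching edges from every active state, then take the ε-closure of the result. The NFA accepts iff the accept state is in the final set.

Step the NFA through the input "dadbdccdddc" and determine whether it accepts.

Answer: REJECT

Steps:
initial (ε-close {0}): {0,1,2,4}
'd' @ 1: {}  — dead — no transitions
rest 'adbdccdddc' ignored (set empty)
after full input: {}  (accept=7 not in)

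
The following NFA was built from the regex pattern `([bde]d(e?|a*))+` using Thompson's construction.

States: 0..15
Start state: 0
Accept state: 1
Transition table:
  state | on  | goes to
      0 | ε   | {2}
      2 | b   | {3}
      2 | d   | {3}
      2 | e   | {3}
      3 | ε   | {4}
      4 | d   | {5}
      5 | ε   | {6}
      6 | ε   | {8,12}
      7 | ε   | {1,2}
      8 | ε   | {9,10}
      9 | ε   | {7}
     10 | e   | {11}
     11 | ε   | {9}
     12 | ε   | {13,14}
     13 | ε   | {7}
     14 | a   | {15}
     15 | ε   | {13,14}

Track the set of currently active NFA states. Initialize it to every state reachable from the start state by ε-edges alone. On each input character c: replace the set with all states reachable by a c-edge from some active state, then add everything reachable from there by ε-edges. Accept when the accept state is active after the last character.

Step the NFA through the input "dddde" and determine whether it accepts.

start: ε-closure({0}) = {0,2}
'd' @ 1: {3,4}
'd' @ 2: {1,2,5,6,7,8,9,10,12,13,14}  [accepting]
'd' @ 3: {3,4}
'd' @ 4: {1,2,5,6,7,8,9,10,12,13,14}  [accepting]
'e' @ 5: {1,2,3,4,7,9,11}  [accepting]
final: {1,2,3,4,7,9,11}; accept 1 in set

Answer: ACCEPT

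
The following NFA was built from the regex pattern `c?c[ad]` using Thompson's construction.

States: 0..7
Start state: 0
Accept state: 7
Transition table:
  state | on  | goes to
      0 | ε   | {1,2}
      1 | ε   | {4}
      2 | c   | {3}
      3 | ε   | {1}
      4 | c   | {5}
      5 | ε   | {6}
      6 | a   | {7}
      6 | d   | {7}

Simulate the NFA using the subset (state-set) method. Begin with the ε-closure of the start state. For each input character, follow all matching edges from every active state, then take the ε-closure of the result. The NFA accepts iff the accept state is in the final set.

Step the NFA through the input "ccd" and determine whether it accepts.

Answer: ACCEPT

Trace:
start: ε-closure({0}) = {0,1,2,4}
'c' @ 1: {1,3,4,5,6}
'c' @ 2: {5,6}
'd' @ 3: {7}  ✓accept
final: {7}; accept 7 in set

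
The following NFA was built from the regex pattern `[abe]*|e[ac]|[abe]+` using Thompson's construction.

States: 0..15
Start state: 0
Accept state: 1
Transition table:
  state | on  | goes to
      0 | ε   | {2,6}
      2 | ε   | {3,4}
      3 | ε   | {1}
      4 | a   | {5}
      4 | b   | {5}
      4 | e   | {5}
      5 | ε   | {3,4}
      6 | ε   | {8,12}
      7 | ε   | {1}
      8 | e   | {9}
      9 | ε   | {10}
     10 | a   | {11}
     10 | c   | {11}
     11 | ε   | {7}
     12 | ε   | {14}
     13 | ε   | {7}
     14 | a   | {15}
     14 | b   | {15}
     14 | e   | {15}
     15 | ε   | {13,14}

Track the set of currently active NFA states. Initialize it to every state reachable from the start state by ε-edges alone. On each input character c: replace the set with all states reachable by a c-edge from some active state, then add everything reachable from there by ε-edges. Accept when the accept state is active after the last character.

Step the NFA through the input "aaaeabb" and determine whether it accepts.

Answer: ACCEPT

Derivation:
initial (ε-close {0}): {0,1,2,3,4,6,8,12,14}
'a' @ 1: {1,3,4,5,7,13,14,15}  [accepting]
'a' @ 2: {1,3,4,5,7,13,14,15}  [accepting]
'a' @ 3: {1,3,4,5,7,13,14,15}  [accepting]
'e' @ 4: {1,3,4,5,7,13,14,15}  [accepting]
'a' @ 5: {1,3,4,5,7,13,14,15}  [accepting]
'b' @ 6: {1,3,4,5,7,13,14,15}  [accepting]
'b' @ 7: {1,3,4,5,7,13,14,15}  [accepting]
after full input: {1,3,4,5,7,13,14,15}  (accept=1 in)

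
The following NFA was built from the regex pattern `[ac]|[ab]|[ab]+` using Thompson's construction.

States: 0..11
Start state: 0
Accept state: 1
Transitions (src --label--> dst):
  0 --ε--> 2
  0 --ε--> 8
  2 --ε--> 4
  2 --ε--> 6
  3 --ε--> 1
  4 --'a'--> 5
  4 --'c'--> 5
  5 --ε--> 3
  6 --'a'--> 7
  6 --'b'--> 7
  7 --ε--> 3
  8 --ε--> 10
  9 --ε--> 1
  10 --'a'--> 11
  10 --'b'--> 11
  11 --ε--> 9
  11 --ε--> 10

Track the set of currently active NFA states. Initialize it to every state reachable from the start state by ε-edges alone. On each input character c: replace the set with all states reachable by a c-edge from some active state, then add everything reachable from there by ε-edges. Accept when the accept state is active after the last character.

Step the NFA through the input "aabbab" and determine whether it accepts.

initial (ε-close {0}): {0,2,4,6,8,10}
'a' @ 1: {1,3,5,7,9,10,11}  (accept∈set)
'a' @ 2: {1,9,10,11}  (accept∈set)
'b' @ 3: {1,9,10,11}  (accept∈set)
'b' @ 4: {1,9,10,11}  (accept∈set)
'a' @ 5: {1,9,10,11}  (accept∈set)
'b' @ 6: {1,9,10,11}  (accept∈set)
end set {1,9,10,11} — state 1 in

Answer: ACCEPT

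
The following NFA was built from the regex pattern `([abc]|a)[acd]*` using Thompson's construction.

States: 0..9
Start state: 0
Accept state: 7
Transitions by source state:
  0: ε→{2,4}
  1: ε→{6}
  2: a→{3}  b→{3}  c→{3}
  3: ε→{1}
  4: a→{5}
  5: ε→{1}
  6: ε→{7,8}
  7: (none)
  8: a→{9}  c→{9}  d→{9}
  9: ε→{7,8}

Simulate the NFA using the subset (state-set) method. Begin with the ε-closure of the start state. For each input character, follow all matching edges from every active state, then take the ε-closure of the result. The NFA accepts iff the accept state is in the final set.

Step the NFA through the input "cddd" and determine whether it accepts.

S₀ = ε-closure({0}) = {0,2,4}
'c' @ 1: {1,3,6,7,8}  (accept∈set)
'd' @ 2: {7,8,9}  (accept∈set)
'd' @ 3: {7,8,9}  (accept∈set)
'd' @ 4: {7,8,9}  (accept∈set)
after full input: {7,8,9}  (accept=7 in)

Answer: ACCEPT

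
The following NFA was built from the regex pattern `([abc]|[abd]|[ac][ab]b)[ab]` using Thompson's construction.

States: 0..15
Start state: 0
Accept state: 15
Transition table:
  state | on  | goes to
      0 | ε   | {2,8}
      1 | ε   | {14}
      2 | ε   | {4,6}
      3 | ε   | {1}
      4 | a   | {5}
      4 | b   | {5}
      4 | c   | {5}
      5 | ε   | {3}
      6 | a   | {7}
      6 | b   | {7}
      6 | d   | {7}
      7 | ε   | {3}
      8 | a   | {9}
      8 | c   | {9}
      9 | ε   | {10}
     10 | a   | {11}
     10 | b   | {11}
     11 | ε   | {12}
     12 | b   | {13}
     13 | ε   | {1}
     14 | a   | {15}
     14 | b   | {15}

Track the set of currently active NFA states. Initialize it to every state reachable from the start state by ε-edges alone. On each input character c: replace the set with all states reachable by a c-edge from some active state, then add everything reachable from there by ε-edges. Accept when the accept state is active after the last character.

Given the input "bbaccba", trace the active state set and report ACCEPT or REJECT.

S₀ = ε-closure({0}) = {0,2,4,6,8}
'b' @ 1: {1,3,5,7,14}
'b' @ 2: {15}  (accept∈set)
'a' @ 3: {}  — state set empty
rest 'ccba' ignored (set empty)
after full input: {}  (accept=15 not in)

Answer: REJECT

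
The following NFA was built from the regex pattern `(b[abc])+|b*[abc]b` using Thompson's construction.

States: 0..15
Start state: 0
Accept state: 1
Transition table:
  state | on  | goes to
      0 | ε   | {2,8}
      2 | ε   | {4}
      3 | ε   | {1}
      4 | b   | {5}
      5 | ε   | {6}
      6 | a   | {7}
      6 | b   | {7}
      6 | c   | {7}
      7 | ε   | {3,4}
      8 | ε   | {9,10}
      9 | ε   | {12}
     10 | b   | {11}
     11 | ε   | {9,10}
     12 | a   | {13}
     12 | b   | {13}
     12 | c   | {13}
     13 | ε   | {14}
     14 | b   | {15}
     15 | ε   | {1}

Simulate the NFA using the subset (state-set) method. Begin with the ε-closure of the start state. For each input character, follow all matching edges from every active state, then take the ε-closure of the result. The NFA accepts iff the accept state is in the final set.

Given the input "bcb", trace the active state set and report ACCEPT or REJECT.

Answer: ACCEPT

Steps:
S₀ = ε-closure({0}) = {0,2,4,8,9,10,12}
'b' @ 1: {5,6,9,10,11,12,13,14}
'c' @ 2: {1,3,4,7,13,14}  ✓accept
'b' @ 3: {1,5,6,15}  ✓accept
final: {1,5,6,15}; accept 1 in set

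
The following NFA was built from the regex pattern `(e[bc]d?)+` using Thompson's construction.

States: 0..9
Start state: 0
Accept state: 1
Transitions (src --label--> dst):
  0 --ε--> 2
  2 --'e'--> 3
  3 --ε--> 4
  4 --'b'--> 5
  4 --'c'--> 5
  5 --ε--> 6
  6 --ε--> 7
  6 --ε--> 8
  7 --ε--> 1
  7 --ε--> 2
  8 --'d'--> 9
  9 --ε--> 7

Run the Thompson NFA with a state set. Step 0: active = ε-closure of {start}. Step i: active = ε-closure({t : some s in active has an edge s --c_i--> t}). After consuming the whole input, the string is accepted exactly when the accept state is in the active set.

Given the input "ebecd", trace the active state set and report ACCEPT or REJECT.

S₀ = ε-closure({0}) = {0,2}
'e' @ 1: {3,4}
'b' @ 2: {1,2,5,6,7,8}  [accepting]
'e' @ 3: {3,4}
'c' @ 4: {1,2,5,6,7,8}  [accepting]
'd' @ 5: {1,2,7,9}  [accepting]
final: {1,2,7,9}; accept 1 in set

Answer: ACCEPT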